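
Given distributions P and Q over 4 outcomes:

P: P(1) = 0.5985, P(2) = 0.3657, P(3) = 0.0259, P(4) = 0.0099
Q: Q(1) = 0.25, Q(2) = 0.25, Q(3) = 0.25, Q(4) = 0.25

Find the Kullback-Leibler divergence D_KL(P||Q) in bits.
0.8236 bits

D_KL(P||Q) = Σ P(x) log₂(P(x)/Q(x))

Computing term by term:
  P(1)·log₂(P(1)/Q(1)) = 0.5985·log₂(0.5985/0.25) = 0.75376
  P(2)·log₂(P(2)/Q(2)) = 0.3657·log₂(0.3657/0.25) = 0.20067
  P(3)·log₂(P(3)/Q(3)) = 0.0259·log₂(0.0259/0.25) = -0.08472
  P(4)·log₂(P(4)/Q(4)) = 0.0099·log₂(0.0099/0.25) = -0.04612

D_KL(P||Q) = 0.75376 + 0.20067 - 0.08472 - 0.04612 = 0.82359 ≈ 0.8236 bits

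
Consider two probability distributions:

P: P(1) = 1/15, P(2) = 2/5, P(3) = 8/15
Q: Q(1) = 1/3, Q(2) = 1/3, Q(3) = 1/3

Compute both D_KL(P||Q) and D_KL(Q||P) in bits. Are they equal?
D_KL(P||Q) = 0.3121 bits, D_KL(Q||P) = 0.4603 bits. No, they are not equal.

D_KL(P||Q) = Σ P(x) log₂(P(x)/Q(x))

Computing term by term:
  P(1)·log₂(P(1)/Q(1)) = (1/15)·log₂((1/15)/(1/3)) = -0.15480
  P(2)·log₂(P(2)/Q(2)) = (2/5)·log₂((2/5)/(1/3)) = 0.10521
  P(3)·log₂(P(3)/Q(3)) = (8/15)·log₂((8/15)/(1/3)) = 0.36164

D_KL(P||Q) = -0.15480 + 0.10521 + 0.36164 = 0.31205 ≈ 0.3121 bits

D_KL(Q||P) = Σ Q(x) log₂(Q(x)/P(x))

Computing term by term:
  Q(1)·log₂(Q(1)/P(1)) = (1/3)·log₂((1/3)/(1/15)) = 0.77398
  Q(2)·log₂(Q(2)/P(2)) = (1/3)·log₂((1/3)/(2/5)) = -0.08768
  Q(3)·log₂(Q(3)/P(3)) = (1/3)·log₂((1/3)/(8/15)) = -0.22602

D_KL(Q||P) = 0.77398 - 0.08768 - 0.22602 = 0.46028 ≈ 0.4603 bits

These are NOT equal (difference: 0.1482 bits). KL divergence is asymmetric: D_KL(P||Q) ≠ D_KL(Q||P) in general.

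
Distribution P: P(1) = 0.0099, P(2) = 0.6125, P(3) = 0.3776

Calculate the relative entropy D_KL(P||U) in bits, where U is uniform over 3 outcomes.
0.5553 bits

U(i) = 1/3 for all i

D_KL(P||U) = Σ P(x) log₂(P(x) / (1/3))
           = Σ P(x) log₂(P(x)) + log₂(3)
           = log₂(3) - H(P)

H(P) = -Σ P(x) log₂(P(x)):
  -P(1)·log₂(P(1)) = -(0.0099)·log₂(0.0099) = 0.06592
  -P(2)·log₂(P(2)) = -(0.6125)·log₂(0.6125) = 0.43317
  -P(3)·log₂(P(3)) = -(0.3776)·log₂(0.3776) = 0.53055
H(P) = 0.06592 + 0.43317 + 0.53055 = 1.02964 bits

log₂(3) = 1.58496 bits

D_KL(P||U) = 1.58496 - 1.02964 = 0.55532 ≈ 0.5553 bits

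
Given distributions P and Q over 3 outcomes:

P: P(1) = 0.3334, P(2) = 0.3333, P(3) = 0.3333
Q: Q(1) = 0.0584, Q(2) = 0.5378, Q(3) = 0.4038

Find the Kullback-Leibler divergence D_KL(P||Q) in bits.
0.5156 bits

D_KL(P||Q) = Σ P(x) log₂(P(x)/Q(x))

Computing term by term:
  P(1)·log₂(P(1)/Q(1)) = 0.3334·log₂(0.3334/0.0584) = 0.83791
  P(2)·log₂(P(2)/Q(2)) = 0.3333·log₂(0.3333/0.5378) = -0.23006
  P(3)·log₂(P(3)/Q(3)) = 0.3333·log₂(0.3333/0.4038) = -0.09226

D_KL(P||Q) = 0.83791 - 0.23006 - 0.09226 = 0.51559 ≈ 0.5156 bits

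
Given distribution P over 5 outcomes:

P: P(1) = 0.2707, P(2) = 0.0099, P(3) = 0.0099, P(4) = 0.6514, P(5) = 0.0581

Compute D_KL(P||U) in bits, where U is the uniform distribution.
1.0384 bits

U(i) = 1/5 for all i

D_KL(P||U) = Σ P(x) log₂(P(x) / (1/5))
           = Σ P(x) log₂(P(x)) + log₂(5)
           = log₂(5) - H(P)

H(P) = -Σ P(x) log₂(P(x)):
  -P(1)·log₂(P(1)) = -(0.2707)·log₂(0.2707) = 0.51033
  -P(2)·log₂(P(2)) = -(0.0099)·log₂(0.0099) = 0.06592
  -P(3)·log₂(P(3)) = -(0.0099)·log₂(0.0099) = 0.06592
  -P(4)·log₂(P(4)) = -(0.6514)·log₂(0.6514) = 0.40282
  -P(5)·log₂(P(5)) = -(0.0581)·log₂(0.0581) = 0.23852
H(P) = 0.51033 + 0.06592 + 0.06592 + 0.40282 + 0.23852 = 1.28351 bits

log₂(5) = 2.32193 bits

D_KL(P||U) = 2.32193 - 1.28351 = 1.03842 ≈ 1.0384 bits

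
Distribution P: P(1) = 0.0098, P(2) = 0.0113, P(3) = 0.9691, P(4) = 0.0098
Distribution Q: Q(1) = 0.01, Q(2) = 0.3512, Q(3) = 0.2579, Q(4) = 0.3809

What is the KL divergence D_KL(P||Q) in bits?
1.7428 bits

D_KL(P||Q) = Σ P(x) log₂(P(x)/Q(x))

Computing term by term:
  P(1)·log₂(P(1)/Q(1)) = 0.0098·log₂(0.0098/0.01) = -0.00029
  P(2)·log₂(P(2)/Q(2)) = 0.0113·log₂(0.0113/0.3512) = -0.05602
  P(3)·log₂(P(3)/Q(3)) = 0.9691·log₂(0.9691/0.2579) = 1.85082
  P(4)·log₂(P(4)/Q(4)) = 0.0098·log₂(0.0098/0.3809) = -0.05175

D_KL(P||Q) = -0.00029 - 0.05602 + 1.85082 - 0.05175 = 1.74276 ≈ 1.7428 bits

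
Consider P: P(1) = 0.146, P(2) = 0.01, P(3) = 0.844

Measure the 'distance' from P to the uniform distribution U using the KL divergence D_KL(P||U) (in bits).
0.9067 bits

U(i) = 1/3 for all i

D_KL(P||U) = Σ P(x) log₂(P(x) / (1/3))
           = Σ P(x) log₂(P(x)) + log₂(3)
           = log₂(3) - H(P)

H(P) = -Σ P(x) log₂(P(x)):
  -P(1)·log₂(P(1)) = -(0.146)·log₂(0.146) = 0.40529
  -P(2)·log₂(P(2)) = -(0.01)·log₂(0.01) = 0.06644
  -P(3)·log₂(P(3)) = -(0.844)·log₂(0.844) = 0.20651
H(P) = 0.40529 + 0.06644 + 0.20651 = 0.67824 bits

log₂(3) = 1.58496 bits

D_KL(P||U) = 1.58496 - 0.67824 = 0.90672 ≈ 0.9067 bits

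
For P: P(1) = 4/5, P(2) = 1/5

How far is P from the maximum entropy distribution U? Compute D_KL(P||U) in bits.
0.2781 bits

U(i) = 1/2 for all i

D_KL(P||U) = Σ P(x) log₂(P(x) / (1/2))
           = Σ P(x) log₂(P(x)) + log₂(2)
           = log₂(2) - H(P)

H(P) = -Σ P(x) log₂(P(x)):
  -P(1)·log₂(P(1)) = -(4/5)·log₂(4/5) = 0.25754
  -P(2)·log₂(P(2)) = -(1/5)·log₂(1/5) = 0.46439
H(P) = 0.25754 + 0.46439 = 0.72193 bits

log₂(2) = 1.00000 bits

D_KL(P||U) = 1.00000 - 0.72193 = 0.27807 ≈ 0.2781 bits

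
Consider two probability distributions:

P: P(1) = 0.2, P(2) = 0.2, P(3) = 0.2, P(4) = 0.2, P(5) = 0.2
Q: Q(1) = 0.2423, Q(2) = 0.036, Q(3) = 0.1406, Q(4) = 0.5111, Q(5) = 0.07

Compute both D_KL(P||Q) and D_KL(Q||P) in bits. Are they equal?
D_KL(P||Q) = 0.5733 bits, D_KL(Q||P) = 0.4923 bits. No, they are not equal.

D_KL(P||Q) = Σ P(x) log₂(P(x)/Q(x))

Computing term by term:
  P(1)·log₂(P(1)/Q(1)) = 0.2·log₂(0.2/0.2423) = -0.05536
  P(2)·log₂(P(2)/Q(2)) = 0.2·log₂(0.2/0.036) = 0.49479
  P(3)·log₂(P(3)/Q(3)) = 0.2·log₂(0.2/0.1406) = 0.10168
  P(4)·log₂(P(4)/Q(4)) = 0.2·log₂(0.2/0.5111) = -0.27072
  P(5)·log₂(P(5)/Q(5)) = 0.2·log₂(0.2/0.07) = 0.30291

D_KL(P||Q) = -0.05536 + 0.49479 + 0.10168 - 0.27072 + 0.30291 = 0.57330 ≈ 0.5733 bits

D_KL(Q||P) = Σ Q(x) log₂(Q(x)/P(x))

Computing term by term:
  Q(1)·log₂(Q(1)/P(1)) = 0.2423·log₂(0.2423/0.2) = 0.06707
  Q(2)·log₂(Q(2)/P(2)) = 0.036·log₂(0.036/0.2) = -0.08906
  Q(3)·log₂(Q(3)/P(3)) = 0.1406·log₂(0.1406/0.2) = -0.07148
  Q(4)·log₂(Q(4)/P(4)) = 0.5111·log₂(0.5111/0.2) = 0.69183
  Q(5)·log₂(Q(5)/P(5)) = 0.07·log₂(0.07/0.2) = -0.10602

D_KL(Q||P) = 0.06707 - 0.08906 - 0.07148 + 0.69183 - 0.10602 = 0.49234 ≈ 0.4923 bits

These are NOT equal (difference: 0.0810 bits). KL divergence is asymmetric: D_KL(P||Q) ≠ D_KL(Q||P) in general.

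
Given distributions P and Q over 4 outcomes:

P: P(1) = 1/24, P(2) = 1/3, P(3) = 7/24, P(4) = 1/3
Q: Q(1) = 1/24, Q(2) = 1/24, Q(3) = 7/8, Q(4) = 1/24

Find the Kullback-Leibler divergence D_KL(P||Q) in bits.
1.5377 bits

D_KL(P||Q) = Σ P(x) log₂(P(x)/Q(x))

Computing term by term:
  P(1)·log₂(P(1)/Q(1)) = (1/24)·log₂((1/24)/(1/24)) = 0.00000
  P(2)·log₂(P(2)/Q(2)) = (1/3)·log₂((1/3)/(1/24)) = 1.00000
  P(3)·log₂(P(3)/Q(3)) = (7/24)·log₂((7/24)/(7/8)) = -0.46228
  P(4)·log₂(P(4)/Q(4)) = (1/3)·log₂((1/3)/(1/24)) = 1.00000

D_KL(P||Q) = 0.00000 + 1.00000 - 0.46228 + 1.00000 = 1.53772 ≈ 1.5377 bits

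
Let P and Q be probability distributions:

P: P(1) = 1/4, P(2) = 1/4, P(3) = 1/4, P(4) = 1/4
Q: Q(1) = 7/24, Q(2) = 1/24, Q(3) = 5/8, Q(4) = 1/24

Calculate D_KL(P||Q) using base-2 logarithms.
0.9064 bits

D_KL(P||Q) = Σ P(x) log₂(P(x)/Q(x))

Computing term by term:
  P(1)·log₂(P(1)/Q(1)) = (1/4)·log₂((1/4)/(7/24)) = -0.05560
  P(2)·log₂(P(2)/Q(2)) = (1/4)·log₂((1/4)/(1/24)) = 0.64624
  P(3)·log₂(P(3)/Q(3)) = (1/4)·log₂((1/4)/(5/8)) = -0.33048
  P(4)·log₂(P(4)/Q(4)) = (1/4)·log₂((1/4)/(1/24)) = 0.64624

D_KL(P||Q) = -0.05560 + 0.64624 - 0.33048 + 0.64624 = 0.90640 ≈ 0.9064 bits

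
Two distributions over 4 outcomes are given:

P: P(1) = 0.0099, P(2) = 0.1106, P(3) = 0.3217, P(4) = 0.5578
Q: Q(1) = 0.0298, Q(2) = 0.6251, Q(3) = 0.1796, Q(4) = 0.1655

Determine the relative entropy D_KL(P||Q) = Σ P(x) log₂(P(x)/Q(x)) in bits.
0.9562 bits

D_KL(P||Q) = Σ P(x) log₂(P(x)/Q(x))

Computing term by term:
  P(1)·log₂(P(1)/Q(1)) = 0.0099·log₂(0.0099/0.0298) = -0.01574
  P(2)·log₂(P(2)/Q(2)) = 0.1106·log₂(0.1106/0.6251) = -0.27636
  P(3)·log₂(P(3)/Q(3)) = 0.3217·log₂(0.3217/0.1796) = 0.27053
  P(4)·log₂(P(4)/Q(4)) = 0.5578·log₂(0.5578/0.1655) = 0.97778

D_KL(P||Q) = -0.01574 - 0.27636 + 0.27053 + 0.97778 = 0.95621 ≈ 0.9562 bits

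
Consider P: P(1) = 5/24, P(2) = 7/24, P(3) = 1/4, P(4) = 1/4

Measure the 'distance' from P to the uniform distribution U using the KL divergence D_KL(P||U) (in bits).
0.0101 bits

U(i) = 1/4 for all i

D_KL(P||U) = Σ P(x) log₂(P(x) / (1/4))
           = Σ P(x) log₂(P(x)) + log₂(4)
           = log₂(4) - H(P)

H(P) = -Σ P(x) log₂(P(x)):
  -P(1)·log₂(P(1)) = -(5/24)·log₂(5/24) = 0.47147
  -P(2)·log₂(P(2)) = -(7/24)·log₂(7/24) = 0.51847
  -P(3)·log₂(P(3)) = -(1/4)·log₂(1/4) = 0.50000
  -P(4)·log₂(P(4)) = -(1/4)·log₂(1/4) = 0.50000
H(P) = 0.47147 + 0.51847 + 0.50000 + 0.50000 = 1.98994 bits

log₂(4) = 2.00000 bits

D_KL(P||U) = 2.00000 - 1.98994 = 0.01006 ≈ 0.0101 bits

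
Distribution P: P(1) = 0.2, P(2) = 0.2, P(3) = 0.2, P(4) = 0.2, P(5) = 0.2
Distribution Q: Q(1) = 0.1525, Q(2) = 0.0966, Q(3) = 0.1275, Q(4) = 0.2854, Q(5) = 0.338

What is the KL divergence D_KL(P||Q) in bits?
0.1641 bits

D_KL(P||Q) = Σ P(x) log₂(P(x)/Q(x))

Computing term by term:
  P(1)·log₂(P(1)/Q(1)) = 0.2·log₂(0.2/0.1525) = 0.07824
  P(2)·log₂(P(2)/Q(2)) = 0.2·log₂(0.2/0.0966) = 0.20998
  P(3)·log₂(P(3)/Q(3)) = 0.2·log₂(0.2/0.1275) = 0.12990
  P(4)·log₂(P(4)/Q(4)) = 0.2·log₂(0.2/0.2854) = -0.10260
  P(5)·log₂(P(5)/Q(5)) = 0.2·log₂(0.2/0.338) = -0.15140

D_KL(P||Q) = 0.07824 + 0.20998 + 0.12990 - 0.10260 - 0.15140 = 0.16412 ≈ 0.1641 bits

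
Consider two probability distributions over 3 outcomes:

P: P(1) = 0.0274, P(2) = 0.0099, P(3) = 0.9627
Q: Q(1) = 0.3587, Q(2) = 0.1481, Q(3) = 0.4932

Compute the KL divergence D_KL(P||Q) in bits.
0.7886 bits

D_KL(P||Q) = Σ P(x) log₂(P(x)/Q(x))

Computing term by term:
  P(1)·log₂(P(1)/Q(1)) = 0.0274·log₂(0.0274/0.3587) = -0.10167
  P(2)·log₂(P(2)/Q(2)) = 0.0099·log₂(0.0099/0.1481) = -0.03864
  P(3)·log₂(P(3)/Q(3)) = 0.9627·log₂(0.9627/0.4932) = 0.92892

D_KL(P||Q) = -0.10167 - 0.03864 + 0.92892 = 0.78861 ≈ 0.7886 bits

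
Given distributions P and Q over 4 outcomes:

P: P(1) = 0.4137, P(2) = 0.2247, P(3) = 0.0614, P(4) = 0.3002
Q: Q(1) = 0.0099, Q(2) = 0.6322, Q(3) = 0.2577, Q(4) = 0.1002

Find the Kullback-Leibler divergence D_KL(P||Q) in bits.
2.2406 bits

D_KL(P||Q) = Σ P(x) log₂(P(x)/Q(x))

Computing term by term:
  P(1)·log₂(P(1)/Q(1)) = 0.4137·log₂(0.4137/0.0099) = 2.22778
  P(2)·log₂(P(2)/Q(2)) = 0.2247·log₂(0.2247/0.6322) = -0.33534
  P(3)·log₂(P(3)/Q(3)) = 0.0614·log₂(0.0614/0.2577) = -0.12706
  P(4)·log₂(P(4)/Q(4)) = 0.3002·log₂(0.3002/0.1002) = 0.47523

D_KL(P||Q) = 2.22778 - 0.33534 - 0.12706 + 0.47523 = 2.24061 ≈ 2.2406 bits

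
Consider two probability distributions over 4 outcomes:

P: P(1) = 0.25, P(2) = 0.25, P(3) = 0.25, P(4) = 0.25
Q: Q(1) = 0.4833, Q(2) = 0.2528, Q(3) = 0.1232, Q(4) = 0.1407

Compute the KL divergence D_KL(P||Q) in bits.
0.2208 bits

D_KL(P||Q) = Σ P(x) log₂(P(x)/Q(x))

Computing term by term:
  P(1)·log₂(P(1)/Q(1)) = 0.25·log₂(0.25/0.4833) = -0.23775
  P(2)·log₂(P(2)/Q(2)) = 0.25·log₂(0.25/0.2528) = -0.00402
  P(3)·log₂(P(3)/Q(3)) = 0.25·log₂(0.25/0.1232) = 0.25523
  P(4)·log₂(P(4)/Q(4)) = 0.25·log₂(0.25/0.1407) = 0.20733

D_KL(P||Q) = -0.23775 - 0.00402 + 0.25523 + 0.20733 = 0.22079 ≈ 0.2208 bits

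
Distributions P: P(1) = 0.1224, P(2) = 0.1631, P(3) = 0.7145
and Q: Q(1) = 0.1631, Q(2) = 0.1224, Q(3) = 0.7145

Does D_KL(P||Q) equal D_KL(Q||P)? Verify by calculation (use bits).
D_KL(P||Q) = 0.0169 bits, D_KL(Q||P) = 0.0169 bits. Yes — for this pair D_KL(P||Q) = D_KL(Q||P).

D_KL(P||Q) = Σ P(x) log₂(P(x)/Q(x))

Computing term by term:
  P(1)·log₂(P(1)/Q(1)) = 0.1224·log₂(0.1224/0.1631) = -0.05069
  P(2)·log₂(P(2)/Q(2)) = 0.1631·log₂(0.1631/0.1224) = 0.06755
  P(3)·log₂(P(3)/Q(3)) = 0.7145·log₂(0.7145/0.7145) = 0.00000

D_KL(P||Q) = -0.05069 + 0.06755 + 0.00000 = 0.01686 ≈ 0.0169 bits

D_KL(Q||P) = Σ Q(x) log₂(Q(x)/P(x))

Computing term by term:
  Q(1)·log₂(Q(1)/P(1)) = 0.1631·log₂(0.1631/0.1224) = 0.06755
  Q(2)·log₂(Q(2)/P(2)) = 0.1224·log₂(0.1224/0.1631) = -0.05069
  Q(3)·log₂(Q(3)/P(3)) = 0.7145·log₂(0.7145/0.7145) = 0.00000

D_KL(Q||P) = 0.06755 - 0.05069 + 0.00000 = 0.01686 ≈ 0.0169 bits

These ARE equal here. Q is P with outcomes relabeled (Q(1) = P(2), Q(2) = P(1)) by a relabeling that is its own inverse, so the two sums contain exactly the same terms in a different order. This is a special case — KL divergence is not symmetric in general: D_KL(P||Q) ≠ D_KL(Q||P) for most P, Q.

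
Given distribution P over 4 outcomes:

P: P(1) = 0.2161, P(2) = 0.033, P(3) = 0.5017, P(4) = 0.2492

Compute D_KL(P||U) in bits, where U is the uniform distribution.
0.3612 bits

U(i) = 1/4 for all i

D_KL(P||U) = Σ P(x) log₂(P(x) / (1/4))
           = Σ P(x) log₂(P(x)) + log₂(4)
           = log₂(4) - H(P)

H(P) = -Σ P(x) log₂(P(x)):
  -P(1)·log₂(P(1)) = -(0.2161)·log₂(0.2161) = 0.47763
  -P(2)·log₂(P(2)) = -(0.033)·log₂(0.033) = 0.16241
  -P(3)·log₂(P(3)) = -(0.5017)·log₂(0.5017) = 0.49924
  -P(4)·log₂(P(4)) = -(0.2492)·log₂(0.2492) = 0.49955
H(P) = 0.47763 + 0.16241 + 0.49924 + 0.49955 = 1.63883 bits

log₂(4) = 2.00000 bits

D_KL(P||U) = 2.00000 - 1.63883 = 0.36117 ≈ 0.3612 bits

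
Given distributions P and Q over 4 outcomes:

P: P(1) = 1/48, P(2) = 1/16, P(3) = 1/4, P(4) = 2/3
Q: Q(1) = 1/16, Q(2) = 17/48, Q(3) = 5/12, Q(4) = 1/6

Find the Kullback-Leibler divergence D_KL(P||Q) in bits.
0.9597 bits

D_KL(P||Q) = Σ P(x) log₂(P(x)/Q(x))

Computing term by term:
  P(1)·log₂(P(1)/Q(1)) = (1/48)·log₂((1/48)/(1/16)) = -0.03302
  P(2)·log₂(P(2)/Q(2)) = (1/16)·log₂((1/16)/(17/48)) = -0.15641
  P(3)·log₂(P(3)/Q(3)) = (1/4)·log₂((1/4)/(5/12)) = -0.18424
  P(4)·log₂(P(4)/Q(4)) = (2/3)·log₂((2/3)/(1/6)) = 1.33333

D_KL(P||Q) = -0.03302 - 0.15641 - 0.18424 + 1.33333 = 0.95966 ≈ 0.9597 bits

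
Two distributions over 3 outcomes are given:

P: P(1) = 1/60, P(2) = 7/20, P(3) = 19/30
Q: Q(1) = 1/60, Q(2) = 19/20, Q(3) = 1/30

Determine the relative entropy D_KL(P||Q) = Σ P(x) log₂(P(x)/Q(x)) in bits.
2.1862 bits

D_KL(P||Q) = Σ P(x) log₂(P(x)/Q(x))

Computing term by term:
  P(1)·log₂(P(1)/Q(1)) = (1/60)·log₂((1/60)/(1/60)) = 0.00000
  P(2)·log₂(P(2)/Q(2)) = (7/20)·log₂((7/20)/(19/20)) = -0.50420
  P(3)·log₂(P(3)/Q(3)) = (19/30)·log₂((19/30)/(1/30)) = 2.69035

D_KL(P||Q) = 0.00000 - 0.50420 + 2.69035 = 2.18615 ≈ 2.1862 bits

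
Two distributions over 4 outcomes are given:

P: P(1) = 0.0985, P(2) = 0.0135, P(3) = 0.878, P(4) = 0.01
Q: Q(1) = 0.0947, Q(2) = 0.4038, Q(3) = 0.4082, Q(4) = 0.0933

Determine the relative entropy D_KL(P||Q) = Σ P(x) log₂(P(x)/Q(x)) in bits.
0.8773 bits

D_KL(P||Q) = Σ P(x) log₂(P(x)/Q(x))

Computing term by term:
  P(1)·log₂(P(1)/Q(1)) = 0.0985·log₂(0.0985/0.0947) = 0.00559
  P(2)·log₂(P(2)/Q(2)) = 0.0135·log₂(0.0135/0.4038) = -0.06619
  P(3)·log₂(P(3)/Q(3)) = 0.878·log₂(0.878/0.4082) = 0.97014
  P(4)·log₂(P(4)/Q(4)) = 0.01·log₂(0.01/0.0933) = -0.03222

D_KL(P||Q) = 0.00559 - 0.06619 + 0.97014 - 0.03222 = 0.87732 ≈ 0.8773 bits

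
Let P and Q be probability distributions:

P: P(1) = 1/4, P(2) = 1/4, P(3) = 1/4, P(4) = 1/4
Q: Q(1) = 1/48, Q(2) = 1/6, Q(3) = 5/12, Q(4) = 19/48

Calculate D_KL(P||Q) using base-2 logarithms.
0.6925 bits

D_KL(P||Q) = Σ P(x) log₂(P(x)/Q(x))

Computing term by term:
  P(1)·log₂(P(1)/Q(1)) = (1/4)·log₂((1/4)/(1/48)) = 0.89624
  P(2)·log₂(P(2)/Q(2)) = (1/4)·log₂((1/4)/(1/6)) = 0.14624
  P(3)·log₂(P(3)/Q(3)) = (1/4)·log₂((1/4)/(5/12)) = -0.18424
  P(4)·log₂(P(4)/Q(4)) = (1/4)·log₂((1/4)/(19/48)) = -0.16574

D_KL(P||Q) = 0.89624 + 0.14624 - 0.18424 - 0.16574 = 0.69250 ≈ 0.6925 bits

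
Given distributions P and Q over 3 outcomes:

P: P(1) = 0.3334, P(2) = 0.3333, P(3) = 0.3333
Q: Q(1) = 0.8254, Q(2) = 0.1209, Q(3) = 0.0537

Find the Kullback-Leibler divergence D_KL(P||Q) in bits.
0.9294 bits

D_KL(P||Q) = Σ P(x) log₂(P(x)/Q(x))

Computing term by term:
  P(1)·log₂(P(1)/Q(1)) = 0.3334·log₂(0.3334/0.8254) = -0.43603
  P(2)·log₂(P(2)/Q(2)) = 0.3333·log₂(0.3333/0.1209) = 0.48762
  P(3)·log₂(P(3)/Q(3)) = 0.3333·log₂(0.3333/0.0537) = 0.87785

D_KL(P||Q) = -0.43603 + 0.48762 + 0.87785 = 0.92944 ≈ 0.9294 bits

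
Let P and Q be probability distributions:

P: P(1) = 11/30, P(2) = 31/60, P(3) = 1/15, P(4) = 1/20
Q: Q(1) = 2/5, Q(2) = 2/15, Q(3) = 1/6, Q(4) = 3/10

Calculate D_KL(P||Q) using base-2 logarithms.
0.7463 bits

D_KL(P||Q) = Σ P(x) log₂(P(x)/Q(x))

Computing term by term:
  P(1)·log₂(P(1)/Q(1)) = (11/30)·log₂((11/30)/(2/5)) = -0.04603
  P(2)·log₂(P(2)/Q(2)) = (31/60)·log₂((31/60)/(2/15)) = 1.00967
  P(3)·log₂(P(3)/Q(3)) = (1/15)·log₂((1/15)/(1/6)) = -0.08813
  P(4)·log₂(P(4)/Q(4)) = (1/20)·log₂((1/20)/(3/10)) = -0.12925

D_KL(P||Q) = -0.04603 + 1.00967 - 0.08813 - 0.12925 = 0.74626 ≈ 0.7463 bits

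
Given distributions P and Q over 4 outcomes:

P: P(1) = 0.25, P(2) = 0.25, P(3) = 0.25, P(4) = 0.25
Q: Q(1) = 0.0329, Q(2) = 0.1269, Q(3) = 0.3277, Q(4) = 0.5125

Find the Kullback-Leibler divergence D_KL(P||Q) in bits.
0.6195 bits

D_KL(P||Q) = Σ P(x) log₂(P(x)/Q(x))

Computing term by term:
  P(1)·log₂(P(1)/Q(1)) = 0.25·log₂(0.25/0.0329) = 0.73144
  P(2)·log₂(P(2)/Q(2)) = 0.25·log₂(0.25/0.1269) = 0.24456
  P(3)·log₂(P(3)/Q(3)) = 0.25·log₂(0.25/0.3277) = -0.09761
  P(4)·log₂(P(4)/Q(4)) = 0.25·log₂(0.25/0.5125) = -0.25891

D_KL(P||Q) = 0.73144 + 0.24456 - 0.09761 - 0.25891 = 0.61948 ≈ 0.6195 bits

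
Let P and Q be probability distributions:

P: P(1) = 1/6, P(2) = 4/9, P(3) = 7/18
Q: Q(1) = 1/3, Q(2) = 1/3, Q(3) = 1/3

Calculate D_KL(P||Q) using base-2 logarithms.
0.1043 bits

D_KL(P||Q) = Σ P(x) log₂(P(x)/Q(x))

Computing term by term:
  P(1)·log₂(P(1)/Q(1)) = (1/6)·log₂((1/6)/(1/3)) = -0.16667
  P(2)·log₂(P(2)/Q(2)) = (4/9)·log₂((4/9)/(1/3)) = 0.18446
  P(3)·log₂(P(3)/Q(3)) = (7/18)·log₂((7/18)/(1/3)) = 0.08649

D_KL(P||Q) = -0.16667 + 0.18446 + 0.08649 = 0.10428 ≈ 0.1043 bits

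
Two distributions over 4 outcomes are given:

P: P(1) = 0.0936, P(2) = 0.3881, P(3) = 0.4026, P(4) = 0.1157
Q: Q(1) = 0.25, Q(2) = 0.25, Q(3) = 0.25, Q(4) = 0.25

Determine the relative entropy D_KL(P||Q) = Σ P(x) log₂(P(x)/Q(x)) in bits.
0.2617 bits

D_KL(P||Q) = Σ P(x) log₂(P(x)/Q(x))

Computing term by term:
  P(1)·log₂(P(1)/Q(1)) = 0.0936·log₂(0.0936/0.25) = -0.13266
  P(2)·log₂(P(2)/Q(2)) = 0.3881·log₂(0.3881/0.25) = 0.24625
  P(3)·log₂(P(3)/Q(3)) = 0.4026·log₂(0.4026/0.25) = 0.27675
  P(4)·log₂(P(4)/Q(4)) = 0.1157·log₂(0.1157/0.25) = -0.12861

D_KL(P||Q) = -0.13266 + 0.24625 + 0.27675 - 0.12861 = 0.26173 ≈ 0.2617 bits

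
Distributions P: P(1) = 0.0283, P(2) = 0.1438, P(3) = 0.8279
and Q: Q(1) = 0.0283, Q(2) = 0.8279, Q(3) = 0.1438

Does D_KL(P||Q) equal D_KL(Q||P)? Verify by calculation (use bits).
D_KL(P||Q) = 1.7276 bits, D_KL(Q||P) = 1.7276 bits. Yes — for this pair D_KL(P||Q) = D_KL(Q||P).

D_KL(P||Q) = Σ P(x) log₂(P(x)/Q(x))

Computing term by term:
  P(1)·log₂(P(1)/Q(1)) = 0.0283·log₂(0.0283/0.0283) = 0.00000
  P(2)·log₂(P(2)/Q(2)) = 0.1438·log₂(0.1438/0.8279) = -0.36315
  P(3)·log₂(P(3)/Q(3)) = 0.8279·log₂(0.8279/0.1438) = 2.09077

D_KL(P||Q) = 0.00000 - 0.36315 + 2.09077 = 1.72762 ≈ 1.7276 bits

D_KL(Q||P) = Σ Q(x) log₂(Q(x)/P(x))

Computing term by term:
  Q(1)·log₂(Q(1)/P(1)) = 0.0283·log₂(0.0283/0.0283) = 0.00000
  Q(2)·log₂(Q(2)/P(2)) = 0.8279·log₂(0.8279/0.1438) = 2.09077
  Q(3)·log₂(Q(3)/P(3)) = 0.1438·log₂(0.1438/0.8279) = -0.36315

D_KL(Q||P) = 0.00000 + 2.09077 - 0.36315 = 1.72762 ≈ 1.7276 bits

These ARE equal here. Q is P with outcomes relabeled (Q(2) = P(3), Q(3) = P(2)) by a relabeling that is its own inverse, so the two sums contain exactly the same terms in a different order. This is a special case — KL divergence is not symmetric in general: D_KL(P||Q) ≠ D_KL(Q||P) for most P, Q.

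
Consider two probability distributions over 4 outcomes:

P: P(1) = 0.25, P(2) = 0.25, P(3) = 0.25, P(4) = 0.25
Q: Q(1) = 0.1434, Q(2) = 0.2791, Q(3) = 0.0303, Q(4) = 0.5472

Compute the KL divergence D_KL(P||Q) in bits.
0.6394 bits

D_KL(P||Q) = Σ P(x) log₂(P(x)/Q(x))

Computing term by term:
  P(1)·log₂(P(1)/Q(1)) = 0.25·log₂(0.25/0.1434) = 0.20047
  P(2)·log₂(P(2)/Q(2)) = 0.25·log₂(0.25/0.2791) = -0.03971
  P(3)·log₂(P(3)/Q(3)) = 0.25·log₂(0.25/0.0303) = 0.76113
  P(4)·log₂(P(4)/Q(4)) = 0.25·log₂(0.25/0.5472) = -0.28254

D_KL(P||Q) = 0.20047 - 0.03971 + 0.76113 - 0.28254 = 0.63935 ≈ 0.6394 bits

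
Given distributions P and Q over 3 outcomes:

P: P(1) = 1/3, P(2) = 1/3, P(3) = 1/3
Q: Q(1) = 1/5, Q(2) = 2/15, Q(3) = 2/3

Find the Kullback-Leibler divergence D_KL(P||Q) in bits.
0.3530 bits

D_KL(P||Q) = Σ P(x) log₂(P(x)/Q(x))

Computing term by term:
  P(1)·log₂(P(1)/Q(1)) = (1/3)·log₂((1/3)/(1/5)) = 0.24566
  P(2)·log₂(P(2)/Q(2)) = (1/3)·log₂((1/3)/(2/15)) = 0.44064
  P(3)·log₂(P(3)/Q(3)) = (1/3)·log₂((1/3)/(2/3)) = -0.33333

D_KL(P||Q) = 0.24566 + 0.44064 - 0.33333 = 0.35297 ≈ 0.3530 bits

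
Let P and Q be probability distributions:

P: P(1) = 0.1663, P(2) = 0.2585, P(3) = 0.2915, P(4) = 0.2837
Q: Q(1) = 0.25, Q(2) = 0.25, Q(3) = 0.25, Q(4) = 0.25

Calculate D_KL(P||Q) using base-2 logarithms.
0.0310 bits

D_KL(P||Q) = Σ P(x) log₂(P(x)/Q(x))

Computing term by term:
  P(1)·log₂(P(1)/Q(1)) = 0.1663·log₂(0.1663/0.25) = -0.09781
  P(2)·log₂(P(2)/Q(2)) = 0.2585·log₂(0.2585/0.25) = 0.01247
  P(3)·log₂(P(3)/Q(3)) = 0.2915·log₂(0.2915/0.25) = 0.06459
  P(4)·log₂(P(4)/Q(4)) = 0.2837·log₂(0.2837/0.25) = 0.05176

D_KL(P||Q) = -0.09781 + 0.01247 + 0.06459 + 0.05176 = 0.03101 ≈ 0.0310 bits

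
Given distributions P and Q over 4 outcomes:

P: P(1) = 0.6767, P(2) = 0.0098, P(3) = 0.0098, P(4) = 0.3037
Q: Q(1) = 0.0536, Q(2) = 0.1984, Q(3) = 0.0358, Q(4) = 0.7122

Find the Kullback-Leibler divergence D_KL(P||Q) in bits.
2.0412 bits

D_KL(P||Q) = Σ P(x) log₂(P(x)/Q(x))

Computing term by term:
  P(1)·log₂(P(1)/Q(1)) = 0.6767·log₂(0.6767/0.0536) = 2.47551
  P(2)·log₂(P(2)/Q(2)) = 0.0098·log₂(0.0098/0.1984) = -0.04253
  P(3)·log₂(P(3)/Q(3)) = 0.0098·log₂(0.0098/0.0358) = -0.01832
  P(4)·log₂(P(4)/Q(4)) = 0.3037·log₂(0.3037/0.7122) = -0.37344

D_KL(P||Q) = 2.47551 - 0.04253 - 0.01832 - 0.37344 = 2.04122 ≈ 2.0412 bits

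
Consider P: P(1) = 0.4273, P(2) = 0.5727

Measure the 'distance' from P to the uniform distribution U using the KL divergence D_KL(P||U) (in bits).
0.0153 bits

U(i) = 1/2 for all i

D_KL(P||U) = Σ P(x) log₂(P(x) / (1/2))
           = Σ P(x) log₂(P(x)) + log₂(2)
           = log₂(2) - H(P)

H(P) = -Σ P(x) log₂(P(x)):
  -P(1)·log₂(P(1)) = -(0.4273)·log₂(0.4273) = 0.52416
  -P(2)·log₂(P(2)) = -(0.5727)·log₂(0.5727) = 0.46054
H(P) = 0.52416 + 0.46054 = 0.98470 bits

log₂(2) = 1.00000 bits

D_KL(P||U) = 1.00000 - 0.98470 = 0.01530 ≈ 0.0153 bits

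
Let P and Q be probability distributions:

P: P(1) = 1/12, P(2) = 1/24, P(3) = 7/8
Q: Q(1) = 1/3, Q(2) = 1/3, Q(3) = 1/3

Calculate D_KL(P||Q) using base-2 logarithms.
0.9266 bits

D_KL(P||Q) = Σ P(x) log₂(P(x)/Q(x))

Computing term by term:
  P(1)·log₂(P(1)/Q(1)) = (1/12)·log₂((1/12)/(1/3)) = -0.16667
  P(2)·log₂(P(2)/Q(2)) = (1/24)·log₂((1/24)/(1/3)) = -0.12500
  P(3)·log₂(P(3)/Q(3)) = (7/8)·log₂((7/8)/(1/3)) = 1.21828

D_KL(P||Q) = -0.16667 - 0.12500 + 1.21828 = 0.92661 ≈ 0.9266 bits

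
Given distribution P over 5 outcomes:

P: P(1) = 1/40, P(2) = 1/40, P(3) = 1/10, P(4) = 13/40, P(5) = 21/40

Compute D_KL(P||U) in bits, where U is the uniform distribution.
0.7086 bits

U(i) = 1/5 for all i

D_KL(P||U) = Σ P(x) log₂(P(x) / (1/5))
           = Σ P(x) log₂(P(x)) + log₂(5)
           = log₂(5) - H(P)

H(P) = -Σ P(x) log₂(P(x)):
  -P(1)·log₂(P(1)) = -(1/40)·log₂(1/40) = 0.13305
  -P(2)·log₂(P(2)) = -(1/40)·log₂(1/40) = 0.13305
  -P(3)·log₂(P(3)) = -(1/10)·log₂(1/10) = 0.33219
  -P(4)·log₂(P(4)) = -(13/40)·log₂(13/40) = 0.52698
  -P(5)·log₂(P(5)) = -(21/40)·log₂(21/40) = 0.48805
H(P) = 0.13305 + 0.13305 + 0.33219 + 0.52698 + 0.48805 = 1.61332 bits

log₂(5) = 2.32193 bits

D_KL(P||U) = 2.32193 - 1.61332 = 0.70861 ≈ 0.7086 bits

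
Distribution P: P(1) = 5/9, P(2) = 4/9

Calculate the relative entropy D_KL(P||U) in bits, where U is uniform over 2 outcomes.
0.0089 bits

U(i) = 1/2 for all i

D_KL(P||U) = Σ P(x) log₂(P(x) / (1/2))
           = Σ P(x) log₂(P(x)) + log₂(2)
           = log₂(2) - H(P)

H(P) = -Σ P(x) log₂(P(x)):
  -P(1)·log₂(P(1)) = -(5/9)·log₂(5/9) = 0.47111
  -P(2)·log₂(P(2)) = -(4/9)·log₂(4/9) = 0.51997
H(P) = 0.47111 + 0.51997 = 0.99108 bits

log₂(2) = 1.00000 bits

D_KL(P||U) = 1.00000 - 0.99108 = 0.00892 ≈ 0.0089 bits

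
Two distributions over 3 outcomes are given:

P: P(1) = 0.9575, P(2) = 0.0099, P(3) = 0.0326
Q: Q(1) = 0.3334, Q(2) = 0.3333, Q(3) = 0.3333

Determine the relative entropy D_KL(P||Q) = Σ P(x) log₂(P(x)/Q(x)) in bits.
1.2978 bits

D_KL(P||Q) = Σ P(x) log₂(P(x)/Q(x))

Computing term by term:
  P(1)·log₂(P(1)/Q(1)) = 0.9575·log₂(0.9575/0.3334) = 1.45733
  P(2)·log₂(P(2)/Q(2)) = 0.0099·log₂(0.0099/0.3333) = -0.05023
  P(3)·log₂(P(3)/Q(3)) = 0.0326·log₂(0.0326/0.3333) = -0.10934

D_KL(P||Q) = 1.45733 - 0.05023 - 0.10934 = 1.29776 ≈ 1.2978 bits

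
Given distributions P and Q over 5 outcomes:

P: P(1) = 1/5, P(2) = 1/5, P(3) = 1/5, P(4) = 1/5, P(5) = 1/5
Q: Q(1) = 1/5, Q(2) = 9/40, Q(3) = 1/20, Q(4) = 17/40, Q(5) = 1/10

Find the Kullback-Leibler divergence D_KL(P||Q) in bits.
0.3485 bits

D_KL(P||Q) = Σ P(x) log₂(P(x)/Q(x))

Computing term by term:
  P(1)·log₂(P(1)/Q(1)) = (1/5)·log₂((1/5)/(1/5)) = 0.00000
  P(2)·log₂(P(2)/Q(2)) = (1/5)·log₂((1/5)/(9/40)) = -0.03399
  P(3)·log₂(P(3)/Q(3)) = (1/5)·log₂((1/5)/(1/20)) = 0.40000
  P(4)·log₂(P(4)/Q(4)) = (1/5)·log₂((1/5)/(17/40)) = -0.21749
  P(5)·log₂(P(5)/Q(5)) = (1/5)·log₂((1/5)/(1/10)) = 0.20000

D_KL(P||Q) = 0.00000 - 0.03399 + 0.40000 - 0.21749 + 0.20000 = 0.34852 ≈ 0.3485 bits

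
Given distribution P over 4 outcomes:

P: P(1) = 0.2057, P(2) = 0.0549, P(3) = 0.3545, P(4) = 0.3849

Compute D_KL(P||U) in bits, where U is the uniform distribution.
0.2403 bits

U(i) = 1/4 for all i

D_KL(P||U) = Σ P(x) log₂(P(x) / (1/4))
           = Σ P(x) log₂(P(x)) + log₂(4)
           = log₂(4) - H(P)

H(P) = -Σ P(x) log₂(P(x)):
  -P(1)·log₂(P(1)) = -(0.2057)·log₂(0.2057) = 0.46928
  -P(2)·log₂(P(2)) = -(0.0549)·log₂(0.0549) = 0.22987
  -P(3)·log₂(P(3)) = -(0.3545)·log₂(0.3545) = 0.53038
  -P(4)·log₂(P(4)) = -(0.3849)·log₂(0.3849) = 0.53018
H(P) = 0.46928 + 0.22987 + 0.53038 + 0.53018 = 1.75971 bits

log₂(4) = 2.00000 bits

D_KL(P||U) = 2.00000 - 1.75971 = 0.24029 ≈ 0.2403 bits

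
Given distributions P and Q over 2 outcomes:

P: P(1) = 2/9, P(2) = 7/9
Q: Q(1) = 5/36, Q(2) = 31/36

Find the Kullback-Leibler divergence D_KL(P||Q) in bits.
0.0365 bits

D_KL(P||Q) = Σ P(x) log₂(P(x)/Q(x))

Computing term by term:
  P(1)·log₂(P(1)/Q(1)) = (2/9)·log₂((2/9)/(5/36)) = 0.15068
  P(2)·log₂(P(2)/Q(2)) = (7/9)·log₂((7/9)/(31/36)) = -0.11421

D_KL(P||Q) = 0.15068 - 0.11421 = 0.03647 ≈ 0.0365 bits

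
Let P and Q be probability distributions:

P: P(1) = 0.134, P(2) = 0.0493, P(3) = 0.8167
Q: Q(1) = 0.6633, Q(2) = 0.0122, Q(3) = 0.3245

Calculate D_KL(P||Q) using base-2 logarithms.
0.8776 bits

D_KL(P||Q) = Σ P(x) log₂(P(x)/Q(x))

Computing term by term:
  P(1)·log₂(P(1)/Q(1)) = 0.134·log₂(0.134/0.6633) = -0.30920
  P(2)·log₂(P(2)/Q(2)) = 0.0493·log₂(0.0493/0.0122) = 0.09933
  P(3)·log₂(P(3)/Q(3)) = 0.8167·log₂(0.8167/0.3245) = 1.08751

D_KL(P||Q) = -0.30920 + 0.09933 + 1.08751 = 0.87764 ≈ 0.8776 bits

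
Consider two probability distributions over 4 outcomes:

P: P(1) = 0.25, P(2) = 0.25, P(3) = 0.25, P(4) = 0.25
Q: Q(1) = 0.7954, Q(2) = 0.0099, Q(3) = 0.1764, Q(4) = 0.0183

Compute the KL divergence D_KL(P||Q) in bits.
1.8159 bits

D_KL(P||Q) = Σ P(x) log₂(P(x)/Q(x))

Computing term by term:
  P(1)·log₂(P(1)/Q(1)) = 0.25·log₂(0.25/0.7954) = -0.41744
  P(2)·log₂(P(2)/Q(2)) = 0.25·log₂(0.25/0.0099) = 1.16459
  P(3)·log₂(P(3)/Q(3)) = 0.25·log₂(0.25/0.1764) = 0.12577
  P(4)·log₂(P(4)/Q(4)) = 0.25·log₂(0.25/0.0183) = 0.94300

D_KL(P||Q) = -0.41744 + 1.16459 + 0.12577 + 0.94300 = 1.81592 ≈ 1.8159 bits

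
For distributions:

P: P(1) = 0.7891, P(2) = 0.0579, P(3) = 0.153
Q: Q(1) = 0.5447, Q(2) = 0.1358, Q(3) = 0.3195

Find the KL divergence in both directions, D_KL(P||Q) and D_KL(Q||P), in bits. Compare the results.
D_KL(P||Q) = 0.1882 bits, D_KL(Q||P) = 0.2151 bits. D_KL(Q||P) is larger than D_KL(P||Q) by 0.0269 bits; the two directions differ.

D_KL(P||Q) = Σ P(x) log₂(P(x)/Q(x))

Computing term by term:
  P(1)·log₂(P(1)/Q(1)) = 0.7891·log₂(0.7891/0.5447) = 0.42197
  P(2)·log₂(P(2)/Q(2)) = 0.0579·log₂(0.0579/0.1358) = -0.07121
  P(3)·log₂(P(3)/Q(3)) = 0.153·log₂(0.153/0.3195) = -0.16253

D_KL(P||Q) = 0.42197 - 0.07121 - 0.16253 = 0.18823 ≈ 0.1882 bits

D_KL(Q||P) = Σ Q(x) log₂(Q(x)/P(x))

Computing term by term:
  Q(1)·log₂(Q(1)/P(1)) = 0.5447·log₂(0.5447/0.7891) = -0.29128
  Q(2)·log₂(Q(2)/P(2)) = 0.1358·log₂(0.1358/0.0579) = 0.16701
  Q(3)·log₂(Q(3)/P(3)) = 0.3195·log₂(0.3195/0.153) = 0.33940

D_KL(Q||P) = -0.29128 + 0.16701 + 0.33940 = 0.21513 ≈ 0.2151 bits

These are NOT equal (difference: 0.0269 bits). KL divergence is asymmetric: D_KL(P||Q) ≠ D_KL(Q||P) in general.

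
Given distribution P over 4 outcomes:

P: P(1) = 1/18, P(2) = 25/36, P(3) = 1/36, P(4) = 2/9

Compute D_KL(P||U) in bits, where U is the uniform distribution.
0.7772 bits

U(i) = 1/4 for all i

D_KL(P||U) = Σ P(x) log₂(P(x) / (1/4))
           = Σ P(x) log₂(P(x)) + log₂(4)
           = log₂(4) - H(P)

H(P) = -Σ P(x) log₂(P(x)):
  -P(1)·log₂(P(1)) = -(1/18)·log₂(1/18) = 0.23166
  -P(2)·log₂(P(2)) = -(25/36)·log₂(25/36) = 0.36533
  -P(3)·log₂(P(3)) = -(1/36)·log₂(1/36) = 0.14361
  -P(4)·log₂(P(4)) = -(2/9)·log₂(2/9) = 0.48221
H(P) = 0.23166 + 0.36533 + 0.14361 + 0.48221 = 1.22281 bits

log₂(4) = 2.00000 bits

D_KL(P||U) = 2.00000 - 1.22281 = 0.77719 ≈ 0.7772 bits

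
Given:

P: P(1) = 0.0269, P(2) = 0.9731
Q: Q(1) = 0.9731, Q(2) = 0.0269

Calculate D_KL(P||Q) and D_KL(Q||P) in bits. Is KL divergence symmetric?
D_KL(P||Q) = 4.8984 bits, D_KL(Q||P) = 4.8984 bits. The two values coincide for this particular pair, but no — KL divergence is not symmetric in general.

D_KL(P||Q) = Σ P(x) log₂(P(x)/Q(x))

Computing term by term:
  P(1)·log₂(P(1)/Q(1)) = 0.0269·log₂(0.0269/0.9731) = -0.13926
  P(2)·log₂(P(2)/Q(2)) = 0.9731·log₂(0.9731/0.0269) = 5.03765

D_KL(P||Q) = -0.13926 + 5.03765 = 4.89839 ≈ 4.8984 bits

D_KL(Q||P) = Σ Q(x) log₂(Q(x)/P(x))

Computing term by term:
  Q(1)·log₂(Q(1)/P(1)) = 0.9731·log₂(0.9731/0.0269) = 5.03765
  Q(2)·log₂(Q(2)/P(2)) = 0.0269·log₂(0.0269/0.9731) = -0.13926

D_KL(Q||P) = 5.03765 - 0.13926 = 4.89839 ≈ 4.8984 bits

These ARE equal here. Q is P with outcomes relabeled (Q(1) = P(2), Q(2) = P(1)) by a relabeling that is its own inverse, so the two sums contain exactly the same terms in a different order. This is a special case — KL divergence is not symmetric in general: D_KL(P||Q) ≠ D_KL(Q||P) for most P, Q.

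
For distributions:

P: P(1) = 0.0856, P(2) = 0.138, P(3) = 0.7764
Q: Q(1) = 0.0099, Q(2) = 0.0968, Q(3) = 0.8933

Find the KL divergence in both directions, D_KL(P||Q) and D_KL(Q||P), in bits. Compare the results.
D_KL(P||Q) = 0.1799 bits, D_KL(Q||P) = 0.1004 bits. D_KL(P||Q) is larger than D_KL(Q||P) by 0.0795 bits; the two directions differ.

D_KL(P||Q) = Σ P(x) log₂(P(x)/Q(x))

Computing term by term:
  P(1)·log₂(P(1)/Q(1)) = 0.0856·log₂(0.0856/0.0099) = 0.26640
  P(2)·log₂(P(2)/Q(2)) = 0.138·log₂(0.138/0.0968) = 0.07060
  P(3)·log₂(P(3)/Q(3)) = 0.7764·log₂(0.7764/0.8933) = -0.15710

D_KL(P||Q) = 0.26640 + 0.07060 - 0.15710 = 0.17990 ≈ 0.1799 bits

D_KL(Q||P) = Σ Q(x) log₂(Q(x)/P(x))

Computing term by term:
  Q(1)·log₂(Q(1)/P(1)) = 0.0099·log₂(0.0099/0.0856) = -0.03081
  Q(2)·log₂(Q(2)/P(2)) = 0.0968·log₂(0.0968/0.138) = -0.04952
  Q(3)·log₂(Q(3)/P(3)) = 0.8933·log₂(0.8933/0.7764) = 0.18075

D_KL(Q||P) = -0.03081 - 0.04952 + 0.18075 = 0.10042 ≈ 0.1004 bits

These are NOT equal (difference: 0.0795 bits). KL divergence is asymmetric: D_KL(P||Q) ≠ D_KL(Q||P) in general.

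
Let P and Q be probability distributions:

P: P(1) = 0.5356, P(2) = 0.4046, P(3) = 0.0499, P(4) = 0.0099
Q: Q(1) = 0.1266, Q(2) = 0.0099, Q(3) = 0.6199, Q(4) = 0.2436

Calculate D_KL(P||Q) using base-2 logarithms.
3.0532 bits

D_KL(P||Q) = Σ P(x) log₂(P(x)/Q(x))

Computing term by term:
  P(1)·log₂(P(1)/Q(1)) = 0.5356·log₂(0.5356/0.1266) = 1.11452
  P(2)·log₂(P(2)/Q(2)) = 0.4046·log₂(0.4046/0.0099) = 2.16579
  P(3)·log₂(P(3)/Q(3)) = 0.0499·log₂(0.0499/0.6199) = -0.18138
  P(4)·log₂(P(4)/Q(4)) = 0.0099·log₂(0.0099/0.2436) = -0.04575

D_KL(P||Q) = 1.11452 + 2.16579 - 0.18138 - 0.04575 = 3.05318 ≈ 3.0532 bits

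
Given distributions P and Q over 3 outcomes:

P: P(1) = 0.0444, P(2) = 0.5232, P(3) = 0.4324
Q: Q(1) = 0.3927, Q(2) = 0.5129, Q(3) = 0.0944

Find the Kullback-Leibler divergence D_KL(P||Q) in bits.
0.8247 bits

D_KL(P||Q) = Σ P(x) log₂(P(x)/Q(x))

Computing term by term:
  P(1)·log₂(P(1)/Q(1)) = 0.0444·log₂(0.0444/0.3927) = -0.13963
  P(2)·log₂(P(2)/Q(2)) = 0.5232·log₂(0.5232/0.5129) = 0.01501
  P(3)·log₂(P(3)/Q(3)) = 0.4324·log₂(0.4324/0.0944) = 0.94934

D_KL(P||Q) = -0.13963 + 0.01501 + 0.94934 = 0.82472 ≈ 0.8247 bits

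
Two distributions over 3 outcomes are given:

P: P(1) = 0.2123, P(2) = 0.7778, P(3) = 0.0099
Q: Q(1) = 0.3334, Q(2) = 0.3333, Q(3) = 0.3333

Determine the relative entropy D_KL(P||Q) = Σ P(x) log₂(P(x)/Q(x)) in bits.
0.7625 bits

D_KL(P||Q) = Σ P(x) log₂(P(x)/Q(x))

Computing term by term:
  P(1)·log₂(P(1)/Q(1)) = 0.2123·log₂(0.2123/0.3334) = -0.13824
  P(2)·log₂(P(2)/Q(2)) = 0.7778·log₂(0.7778/0.3333) = 0.95092
  P(3)·log₂(P(3)/Q(3)) = 0.0099·log₂(0.0099/0.3333) = -0.05023

D_KL(P||Q) = -0.13824 + 0.95092 - 0.05023 = 0.76245 ≈ 0.7625 bits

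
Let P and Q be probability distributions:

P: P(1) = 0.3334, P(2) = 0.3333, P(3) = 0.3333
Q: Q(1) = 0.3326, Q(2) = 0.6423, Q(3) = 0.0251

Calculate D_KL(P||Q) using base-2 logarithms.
0.9293 bits

D_KL(P||Q) = Σ P(x) log₂(P(x)/Q(x))

Computing term by term:
  P(1)·log₂(P(1)/Q(1)) = 0.3334·log₂(0.3334/0.3326) = 0.00116
  P(2)·log₂(P(2)/Q(2)) = 0.3333·log₂(0.3333/0.6423) = -0.31544
  P(3)·log₂(P(3)/Q(3)) = 0.3333·log₂(0.3333/0.0251) = 1.24356

D_KL(P||Q) = 0.00116 - 0.31544 + 1.24356 = 0.92928 ≈ 0.9293 bits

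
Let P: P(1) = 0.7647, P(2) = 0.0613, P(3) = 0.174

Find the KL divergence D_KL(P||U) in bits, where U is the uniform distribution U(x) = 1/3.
0.6031 bits

U(i) = 1/3 for all i

D_KL(P||U) = Σ P(x) log₂(P(x) / (1/3))
           = Σ P(x) log₂(P(x)) + log₂(3)
           = log₂(3) - H(P)

H(P) = -Σ P(x) log₂(P(x)):
  -P(1)·log₂(P(1)) = -(0.7647)·log₂(0.7647) = 0.29597
  -P(2)·log₂(P(2)) = -(0.0613)·log₂(0.0613) = 0.24691
  -P(3)·log₂(P(3)) = -(0.174)·log₂(0.174) = 0.43897
H(P) = 0.29597 + 0.24691 + 0.43897 = 0.98185 bits

log₂(3) = 1.58496 bits

D_KL(P||U) = 1.58496 - 0.98185 = 0.60311 ≈ 0.6031 bits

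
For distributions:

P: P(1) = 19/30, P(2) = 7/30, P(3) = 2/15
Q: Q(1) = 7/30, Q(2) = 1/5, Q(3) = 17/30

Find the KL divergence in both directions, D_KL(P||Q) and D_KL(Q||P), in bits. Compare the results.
D_KL(P||Q) = 0.6859 bits, D_KL(Q||P) = 0.8023 bits. D_KL(Q||P) is larger than D_KL(P||Q) by 0.1164 bits; the two directions differ.

D_KL(P||Q) = Σ P(x) log₂(P(x)/Q(x))

Computing term by term:
  P(1)·log₂(P(1)/Q(1)) = (19/30)·log₂((19/30)/(7/30)) = 0.91236
  P(2)·log₂(P(2)/Q(2)) = (7/30)·log₂((7/30)/(1/5)) = 0.05189
  P(3)·log₂(P(3)/Q(3)) = (2/15)·log₂((2/15)/(17/30)) = -0.27833

D_KL(P||Q) = 0.91236 + 0.05189 - 0.27833 = 0.68592 ≈ 0.6859 bits

D_KL(Q||P) = Σ Q(x) log₂(Q(x)/P(x))

Computing term by term:
  Q(1)·log₂(Q(1)/P(1)) = (7/30)·log₂((7/30)/(19/30)) = -0.33613
  Q(2)·log₂(Q(2)/P(2)) = (1/5)·log₂((1/5)/(7/30)) = -0.04448
  Q(3)·log₂(Q(3)/P(3)) = (17/30)·log₂((17/30)/(2/15)) = 1.18290

D_KL(Q||P) = -0.33613 - 0.04448 + 1.18290 = 0.80229 ≈ 0.8023 bits

These are NOT equal (difference: 0.1164 bits). KL divergence is asymmetric: D_KL(P||Q) ≠ D_KL(Q||P) in general.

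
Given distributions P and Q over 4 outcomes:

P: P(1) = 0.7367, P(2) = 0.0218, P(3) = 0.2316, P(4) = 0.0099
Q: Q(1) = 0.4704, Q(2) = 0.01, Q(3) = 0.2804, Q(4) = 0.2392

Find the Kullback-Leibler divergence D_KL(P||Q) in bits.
0.3919 bits

D_KL(P||Q) = Σ P(x) log₂(P(x)/Q(x))

Computing term by term:
  P(1)·log₂(P(1)/Q(1)) = 0.7367·log₂(0.7367/0.4704) = 0.47678
  P(2)·log₂(P(2)/Q(2)) = 0.0218·log₂(0.0218/0.01) = 0.02451
  P(3)·log₂(P(3)/Q(3)) = 0.2316·log₂(0.2316/0.2804) = -0.06389
  P(4)·log₂(P(4)/Q(4)) = 0.0099·log₂(0.0099/0.2392) = -0.04549

D_KL(P||Q) = 0.47678 + 0.02451 - 0.06389 - 0.04549 = 0.39191 ≈ 0.3919 bits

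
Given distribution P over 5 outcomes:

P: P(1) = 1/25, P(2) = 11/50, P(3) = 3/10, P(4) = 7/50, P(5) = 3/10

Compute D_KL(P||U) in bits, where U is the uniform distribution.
0.2163 bits

U(i) = 1/5 for all i

D_KL(P||U) = Σ P(x) log₂(P(x) / (1/5))
           = Σ P(x) log₂(P(x)) + log₂(5)
           = log₂(5) - H(P)

H(P) = -Σ P(x) log₂(P(x)):
  -P(1)·log₂(P(1)) = -(1/25)·log₂(1/25) = 0.18575
  -P(2)·log₂(P(2)) = -(11/50)·log₂(11/50) = 0.48057
  -P(3)·log₂(P(3)) = -(3/10)·log₂(3/10) = 0.52109
  -P(4)·log₂(P(4)) = -(7/50)·log₂(7/50) = 0.39711
  -P(5)·log₂(P(5)) = -(3/10)·log₂(3/10) = 0.52109
H(P) = 0.18575 + 0.48057 + 0.52109 + 0.39711 + 0.52109 = 2.10561 bits

log₂(5) = 2.32193 bits

D_KL(P||U) = 2.32193 - 2.10561 = 0.21632 ≈ 0.2163 bits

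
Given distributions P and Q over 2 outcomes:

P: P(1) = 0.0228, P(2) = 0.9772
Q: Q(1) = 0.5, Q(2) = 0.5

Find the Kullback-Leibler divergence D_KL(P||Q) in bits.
0.8431 bits

D_KL(P||Q) = Σ P(x) log₂(P(x)/Q(x))

Computing term by term:
  P(1)·log₂(P(1)/Q(1)) = 0.0228·log₂(0.0228/0.5) = -0.10157
  P(2)·log₂(P(2)/Q(2)) = 0.9772·log₂(0.9772/0.5) = 0.94468

D_KL(P||Q) = -0.10157 + 0.94468 = 0.84311 ≈ 0.8431 bits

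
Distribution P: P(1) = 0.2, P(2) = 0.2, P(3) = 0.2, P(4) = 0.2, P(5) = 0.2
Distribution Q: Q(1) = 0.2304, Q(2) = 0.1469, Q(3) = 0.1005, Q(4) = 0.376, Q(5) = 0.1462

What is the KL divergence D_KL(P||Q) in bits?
0.1550 bits

D_KL(P||Q) = Σ P(x) log₂(P(x)/Q(x))

Computing term by term:
  P(1)·log₂(P(1)/Q(1)) = 0.2·log₂(0.2/0.2304) = -0.04083
  P(2)·log₂(P(2)/Q(2)) = 0.2·log₂(0.2/0.1469) = 0.08903
  P(3)·log₂(P(3)/Q(3)) = 0.2·log₂(0.2/0.1005) = 0.19856
  P(4)·log₂(P(4)/Q(4)) = 0.2·log₂(0.2/0.376) = -0.18215
  P(5)·log₂(P(5)/Q(5)) = 0.2·log₂(0.2/0.1462) = 0.09041

D_KL(P||Q) = -0.04083 + 0.08903 + 0.19856 - 0.18215 + 0.09041 = 0.15502 ≈ 0.1550 bits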